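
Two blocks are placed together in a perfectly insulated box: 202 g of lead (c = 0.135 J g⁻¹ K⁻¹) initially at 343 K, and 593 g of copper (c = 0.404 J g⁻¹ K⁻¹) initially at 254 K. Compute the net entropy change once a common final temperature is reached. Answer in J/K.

Energy balance: T_f = (m₁c₁T₁ + m₂c₂T₂)/(m₁c₁ + m₂c₂) = 263.1 K.
ΔS₁ = m₁c₁ ln(T_f/T₁) = 27.27 × ln(263.1/343) = -7.232 J/K.
ΔS₂ = m₂c₂ ln(T_f/T₂) = 239.572 × ln(263.1/254) = 8.429 J/K.
ΔS_total = -7.232 + 8.429 = 1.2 J/K.

ΔS_total = 1.2 J/K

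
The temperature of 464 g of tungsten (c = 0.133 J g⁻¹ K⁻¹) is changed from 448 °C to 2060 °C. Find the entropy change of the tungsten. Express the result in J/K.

ΔS = 72.5 J/K

In kelvin: T₁ = 721.15 K, T₂ = 2333.15 K. ΔS = ∫dQ_rev/T = m c ln(T₂/T₁) = 464 × 0.133 × ln(2333.15/721.15) = 72.5 J/K.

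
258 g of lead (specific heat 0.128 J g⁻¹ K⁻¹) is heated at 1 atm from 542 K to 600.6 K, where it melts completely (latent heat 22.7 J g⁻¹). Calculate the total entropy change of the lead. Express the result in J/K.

ΔS = 13.1 J/K

Warming step: ΔS₁ = m c ln(T_tr/T_i) = 258 × 0.128 × ln(600.6/542) = 3.39 J/K.
Phase change: ΔS₂ = +mL/T_tr = 258 × 22.7 / 600.6 = 9.751 J/K.
ΔS_total = (3.39) + (9.751) = 13.1 J/K.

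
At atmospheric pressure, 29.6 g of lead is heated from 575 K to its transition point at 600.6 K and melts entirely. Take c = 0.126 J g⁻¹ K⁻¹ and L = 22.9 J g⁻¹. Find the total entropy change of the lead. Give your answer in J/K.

Warming step: ΔS₁ = m c ln(T_tr/T_i) = 29.6 × 0.126 × ln(600.6/575) = 0.1625 J/K.
Phase change: ΔS₂ = +mL/T_tr = 29.6 × 22.9 / 600.6 = 1.129 J/K.
ΔS_total = (0.1625) + (1.129) = 1.29 J/K.

ΔS = 1.29 J/K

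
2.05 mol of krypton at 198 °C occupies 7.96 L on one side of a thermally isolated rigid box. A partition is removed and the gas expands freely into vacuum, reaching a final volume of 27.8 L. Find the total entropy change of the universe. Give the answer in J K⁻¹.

ΔS_universe = 21.3 J/K

For an ideal gas in free expansion Q = 0 and W = 0, so T is unchanged.
Entropy is a state function; using a reversible isothermal path, ΔS_gas = nR ln(V₂/V₁) = 2.05 × 8.314 × ln(27.8/7.96) = 21.3 J/K.
The insulated surroundings exchange no heat, so ΔS_surr = 0 and ΔS_universe = ΔS_gas.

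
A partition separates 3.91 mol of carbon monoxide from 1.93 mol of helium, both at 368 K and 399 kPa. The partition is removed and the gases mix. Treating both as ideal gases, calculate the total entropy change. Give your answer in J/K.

Mole fractions: x_A = 3.91/5.84 = 0.67, x_B = 0.33.
ΔS_mix = −R(n_A ln x_A + n_B ln x_B) = −8.314 × (3.91 ln 0.67 + 1.93 ln 0.33) = 30.8 J/K.

ΔS_mix = 30.8 J/K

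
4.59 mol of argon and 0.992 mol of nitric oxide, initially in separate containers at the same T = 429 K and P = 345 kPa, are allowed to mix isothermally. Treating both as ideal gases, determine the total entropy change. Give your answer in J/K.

ΔS_mix = 21.7 J/K

Mole fractions: x_A = 4.59/5.58 = 0.822, x_B = 0.178.
ΔS_mix = −R(n_A ln x_A + n_B ln x_B) = −8.314 × (4.59 ln 0.822 + 0.992 ln 0.178) = 21.7 J/K.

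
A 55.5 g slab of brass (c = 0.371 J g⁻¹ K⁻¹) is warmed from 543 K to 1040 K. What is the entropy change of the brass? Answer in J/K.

ΔS = 13.4 J/K

ΔS = ∫dQ_rev/T = m c ln(T₂/T₁) = 55.5 × 0.371 × ln(1040/543) = 13.4 J/K.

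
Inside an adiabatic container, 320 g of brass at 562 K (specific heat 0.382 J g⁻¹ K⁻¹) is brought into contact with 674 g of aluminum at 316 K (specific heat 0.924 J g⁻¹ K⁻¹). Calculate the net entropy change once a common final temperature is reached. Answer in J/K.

ΔS_total = 19.2 J/K

Energy balance: T_f = (m₁c₁T₁ + m₂c₂T₂)/(m₁c₁ + m₂c₂) = 356.36 K.
ΔS₁ = m₁c₁ ln(T_f/T₁) = 122.24 × ln(356.36/562) = -55.69 J/K.
ΔS₂ = m₂c₂ ln(T_f/T₂) = 622.776 × ln(356.36/316) = 74.86 J/K.
ΔS_total = -55.69 + 74.86 = 19.2 J/K.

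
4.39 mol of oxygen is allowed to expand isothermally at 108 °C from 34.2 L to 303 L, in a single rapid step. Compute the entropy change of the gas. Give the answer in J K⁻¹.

ΔS_gas = 79.6 J/K

Entropy is a state function, so ΔS_gas depends only on the end states.
For an isothermal ideal gas ΔS_gas = nR ln(V₂/V₁) = 4.39 × 8.314 × ln(303/34.2) = 79.6 J/K.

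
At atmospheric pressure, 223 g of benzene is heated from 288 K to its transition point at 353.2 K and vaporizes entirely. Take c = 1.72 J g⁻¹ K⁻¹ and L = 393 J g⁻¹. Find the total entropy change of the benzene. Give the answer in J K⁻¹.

ΔS = 326 J/K

Warming step: ΔS₁ = m c ln(T_tr/T_i) = 223 × 1.72 × ln(353.2/288) = 78.27 J/K.
Phase change: ΔS₂ = +mL/T_tr = 223 × 393 / 353.2 = 248.1 J/K.
ΔS_total = (78.27) + (248.1) = 326 J/K.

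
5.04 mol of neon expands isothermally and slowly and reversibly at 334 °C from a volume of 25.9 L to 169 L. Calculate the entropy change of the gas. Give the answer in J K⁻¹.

ΔS_gas = 78.6 J/K

For an isothermal ideal gas ΔS_gas = nR ln(V₂/V₁) = 5.04 × 8.314 × ln(169/25.9) = 78.6 J/K.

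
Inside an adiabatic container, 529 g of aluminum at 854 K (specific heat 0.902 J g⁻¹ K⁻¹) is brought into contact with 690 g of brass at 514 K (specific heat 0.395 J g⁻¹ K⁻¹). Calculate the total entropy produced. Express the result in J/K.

ΔS_total = 21.2 J/K

Energy balance: T_f = (m₁c₁T₁ + m₂c₂T₂)/(m₁c₁ + m₂c₂) = 730.4 K.
ΔS₁ = m₁c₁ ln(T_f/T₁) = 477.158 × ln(730.4/854) = -74.6 J/K.
ΔS₂ = m₂c₂ ln(T_f/T₂) = 272.55 × ln(730.4/514) = 95.76 J/K.
ΔS_total = -74.6 + 95.76 = 21.2 J/K.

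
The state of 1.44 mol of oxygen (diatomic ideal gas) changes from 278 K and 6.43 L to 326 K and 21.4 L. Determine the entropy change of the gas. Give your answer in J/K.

Entropy is a state function: ΔS = nC_V ln(T₂/T₁) + nR ln(V₂/V₁), with C_V = 5R/2 = 20.79 J mol⁻¹ K⁻¹ for a diatomic ideal gas.
ΔS = 1.44 × [20.79 × ln(326/278) + 8.314 × ln(21.4/6.43)] = 19.2 J/K.

ΔS = 19.2 J/K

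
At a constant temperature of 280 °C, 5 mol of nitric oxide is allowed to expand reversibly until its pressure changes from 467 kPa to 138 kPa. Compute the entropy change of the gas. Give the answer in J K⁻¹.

For an isothermal ideal gas ΔS_gas = nR ln(P₁/P₂) = 5 × 8.314 × ln(467/138) = 50.7 J/K.

ΔS_gas = 50.7 J/K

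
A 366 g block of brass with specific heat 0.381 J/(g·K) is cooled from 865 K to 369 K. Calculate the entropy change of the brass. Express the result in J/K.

ΔS = -119 J/K

ΔS = ∫dQ_rev/T = m c ln(T₂/T₁) = 366 × 0.381 × ln(369/865) = -119 J/K.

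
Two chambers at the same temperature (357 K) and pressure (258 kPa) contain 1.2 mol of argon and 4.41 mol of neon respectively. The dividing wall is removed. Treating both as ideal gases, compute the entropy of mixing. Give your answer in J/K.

Mole fractions: x_A = 1.2/5.61 = 0.214, x_B = 0.786.
ΔS_mix = −R(n_A ln x_A + n_B ln x_B) = −8.314 × (1.2 ln 0.214 + 4.41 ln 0.786) = 24.2 J/K.

ΔS_mix = 24.2 J/K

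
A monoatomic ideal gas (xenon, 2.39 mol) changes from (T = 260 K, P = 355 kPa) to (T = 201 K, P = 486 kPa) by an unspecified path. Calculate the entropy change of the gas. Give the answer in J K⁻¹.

ΔS = nC_p ln(T₂/T₁) − nR ln(P₂/P₁), with C_p = 5R/2 = 20.79 J mol⁻¹ K⁻¹ for a monoatomic ideal gas.
ΔS = 2.39 × [20.79 × ln(201/260) − 8.314 × ln(486/355)] = -19 J/K.

ΔS = -19 J/K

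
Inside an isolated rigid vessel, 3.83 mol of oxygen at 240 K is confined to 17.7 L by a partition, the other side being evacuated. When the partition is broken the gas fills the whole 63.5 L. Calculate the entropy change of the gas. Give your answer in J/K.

ΔS_gas = 40.7 J/K

No heat is exchanged and no work is done, so the ideal-gas temperature stays constant.
Entropy is a state function; using a reversible isothermal path, ΔS_gas = nR ln(V₂/V₁) = 3.83 × 8.314 × ln(63.5/17.7) = 40.7 J/K.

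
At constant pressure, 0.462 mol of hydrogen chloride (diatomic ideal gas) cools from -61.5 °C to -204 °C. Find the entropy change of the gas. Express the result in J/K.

ΔS = -15 J/K

In kelvin: T₁ = 211.65 K, T₂ = 69.15 K. At constant pressure, ΔS = nC_p ln(T₂/T₁) with C_p = 7R/2 = 29.1 J mol⁻¹ K⁻¹.
ΔS = 0.462 × 29.1 × ln(69.15/211.65) = -15 J/K.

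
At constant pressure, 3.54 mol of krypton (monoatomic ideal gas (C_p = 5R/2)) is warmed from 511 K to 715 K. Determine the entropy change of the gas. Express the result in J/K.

At constant pressure, ΔS = nC_p ln(T₂/T₁) with C_p = 5R/2 = 20.79 J mol⁻¹ K⁻¹.
ΔS = 3.54 × 20.79 × ln(715/511) = 24.7 J/K.

ΔS = 24.7 J/K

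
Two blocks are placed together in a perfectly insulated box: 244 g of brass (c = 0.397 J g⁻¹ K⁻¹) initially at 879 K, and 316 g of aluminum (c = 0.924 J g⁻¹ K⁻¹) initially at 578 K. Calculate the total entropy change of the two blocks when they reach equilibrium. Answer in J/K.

ΔS_total = 6.82 J/K

Energy balance: T_f = (m₁c₁T₁ + m₂c₂T₂)/(m₁c₁ + m₂c₂) = 652.98 K.
ΔS₁ = m₁c₁ ln(T_f/T₁) = 96.868 × ln(652.98/879) = -28.792 J/K.
ΔS₂ = m₂c₂ ln(T_f/T₂) = 291.984 × ln(652.98/578) = 35.615 J/K.
ΔS_total = -28.792 + 35.615 = 6.82 J/K.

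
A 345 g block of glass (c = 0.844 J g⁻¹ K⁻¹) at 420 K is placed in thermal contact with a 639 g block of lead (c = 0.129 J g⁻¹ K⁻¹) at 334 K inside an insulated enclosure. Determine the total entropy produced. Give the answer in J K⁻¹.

ΔS_total = 1.61 J/K

Energy balance: T_f = (m₁c₁T₁ + m₂c₂T₂)/(m₁c₁ + m₂c₂) = 401.03 K.
ΔS₁ = m₁c₁ ln(T_f/T₁) = 291.18 × ln(401.03/420) = -13.461 J/K.
ΔS₂ = m₂c₂ ln(T_f/T₂) = 82.431 × ln(401.03/334) = 15.075 J/K.
ΔS_total = -13.461 + 15.075 = 1.61 J/K.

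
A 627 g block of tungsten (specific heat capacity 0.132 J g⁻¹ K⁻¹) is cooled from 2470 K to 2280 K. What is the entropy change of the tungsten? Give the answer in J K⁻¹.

ΔS = ∫dQ_rev/T = m c ln(T₂/T₁) = 627 × 0.132 × ln(2280/2470) = -6.62 J/K.

ΔS = -6.62 J/K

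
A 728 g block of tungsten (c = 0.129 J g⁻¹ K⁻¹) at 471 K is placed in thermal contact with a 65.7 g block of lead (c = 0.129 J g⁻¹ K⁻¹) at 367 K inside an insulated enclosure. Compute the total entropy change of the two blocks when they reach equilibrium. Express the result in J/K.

Energy balance: T_f = (m₁c₁T₁ + m₂c₂T₂)/(m₁c₁ + m₂c₂) = 462.39 K.
ΔS₁ = m₁c₁ ln(T_f/T₁) = 93.912 × ln(462.39/471) = -1.732 J/K.
ΔS₂ = m₂c₂ ln(T_f/T₂) = 8.4753 × ln(462.39/367) = 1.958 J/K.
ΔS_total = -1.732 + 1.958 = 0.226 J/K.

ΔS_total = 0.226 J/K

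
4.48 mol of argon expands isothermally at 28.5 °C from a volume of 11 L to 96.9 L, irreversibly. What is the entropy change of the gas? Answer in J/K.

ΔS_gas = 81 J/K

Entropy is a state function, so ΔS_gas depends only on the end states.
For an isothermal ideal gas ΔS_gas = nR ln(V₂/V₁) = 4.48 × 8.314 × ln(96.9/11) = 81 J/K.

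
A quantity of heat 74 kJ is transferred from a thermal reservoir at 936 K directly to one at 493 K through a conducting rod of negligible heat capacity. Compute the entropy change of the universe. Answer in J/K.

ΔS_hot = −Q/T_H = −74000/936 = -79.06 J/K and ΔS_cold = +Q/T_C = 74000/493 = 150.1 J/K.
ΔS_total = -79.06 + 150.1 = 71 J/K, positive as the second law requires.

ΔS_total = 71 J/K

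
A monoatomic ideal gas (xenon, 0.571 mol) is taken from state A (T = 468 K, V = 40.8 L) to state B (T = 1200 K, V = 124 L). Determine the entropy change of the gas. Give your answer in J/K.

ΔS = 12 J/K

Entropy is a state function: ΔS = nC_V ln(T₂/T₁) + nR ln(V₂/V₁), with C_V = 3R/2 = 12.47 J mol⁻¹ K⁻¹ for a monoatomic ideal gas.
ΔS = 0.571 × [12.47 × ln(1200/468) + 8.314 × ln(124/40.8)] = 12 J/K.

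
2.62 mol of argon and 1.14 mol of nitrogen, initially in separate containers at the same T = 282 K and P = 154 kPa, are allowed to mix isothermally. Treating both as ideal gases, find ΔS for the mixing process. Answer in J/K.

Mole fractions: x_A = 2.62/3.76 = 0.697, x_B = 0.303.
ΔS_mix = −R(n_A ln x_A + n_B ln x_B) = −8.314 × (2.62 ln 0.697 + 1.14 ln 0.303) = 19.2 J/K.

ΔS_mix = 19.2 J/K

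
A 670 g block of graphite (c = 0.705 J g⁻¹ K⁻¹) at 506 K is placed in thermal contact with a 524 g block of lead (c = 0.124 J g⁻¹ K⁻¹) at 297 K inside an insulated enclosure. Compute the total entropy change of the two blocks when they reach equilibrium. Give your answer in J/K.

Energy balance: T_f = (m₁c₁T₁ + m₂c₂T₂)/(m₁c₁ + m₂c₂) = 480.73 K.
ΔS₁ = m₁c₁ ln(T_f/T₁) = 472.35 × ln(480.73/506) = -24.2 J/K.
ΔS₂ = m₂c₂ ln(T_f/T₂) = 64.976 × ln(480.73/297) = 31.29 J/K.
ΔS_total = -24.2 + 31.29 = 7.09 J/K.

ΔS_total = 7.09 J/K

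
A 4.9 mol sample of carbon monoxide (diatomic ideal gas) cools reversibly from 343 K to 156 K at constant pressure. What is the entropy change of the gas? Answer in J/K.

At constant pressure, ΔS = nC_p ln(T₂/T₁) with C_p = 7R/2 = 29.1 J mol⁻¹ K⁻¹.
ΔS = 4.9 × 29.1 × ln(156/343) = -112 J/K.

ΔS = -112 J/K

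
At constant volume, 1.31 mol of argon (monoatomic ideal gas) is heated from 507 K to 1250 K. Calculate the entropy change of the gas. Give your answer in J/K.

At constant volume, ΔS = nC_V ln(T₂/T₁) with C_V = 3R/2 = 12.47 J mol⁻¹ K⁻¹.
ΔS = 1.31 × 12.47 × ln(1250/507) = 14.7 J/K.

ΔS = 14.7 J/K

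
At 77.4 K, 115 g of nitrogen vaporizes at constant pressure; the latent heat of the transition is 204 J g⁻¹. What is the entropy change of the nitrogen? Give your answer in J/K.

Heat absorbed by the substance: Q = mL = 115 × 204 = 23460 J.
At constant T, ΔS = Q_rev/T = 23460 / 77.4 = 303 J/K.

ΔS = 303 J/K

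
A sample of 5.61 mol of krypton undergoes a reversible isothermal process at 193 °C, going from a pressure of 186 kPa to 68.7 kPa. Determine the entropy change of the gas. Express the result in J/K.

For an isothermal ideal gas ΔS_gas = nR ln(P₁/P₂) = 5.61 × 8.314 × ln(186/68.7) = 46.5 J/K.

ΔS_gas = 46.5 J/K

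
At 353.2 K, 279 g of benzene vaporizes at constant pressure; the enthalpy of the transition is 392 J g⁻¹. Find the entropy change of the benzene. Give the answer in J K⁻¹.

Heat absorbed by the substance: Q = mL = 279 × 392 = 109368 J.
At constant T, ΔS = Q_rev/T = 109368 / 353.2 = 310 J/K.

ΔS = 310 J/K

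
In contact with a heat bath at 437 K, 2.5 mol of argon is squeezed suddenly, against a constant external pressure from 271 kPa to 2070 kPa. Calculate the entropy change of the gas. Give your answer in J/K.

Entropy is a state function, so ΔS_gas depends only on the end states.
For an isothermal ideal gas ΔS_gas = nR ln(P₁/P₂) = 2.5 × 8.314 × ln(271/2070) = -42.3 J/K.

ΔS_gas = -42.3 J/K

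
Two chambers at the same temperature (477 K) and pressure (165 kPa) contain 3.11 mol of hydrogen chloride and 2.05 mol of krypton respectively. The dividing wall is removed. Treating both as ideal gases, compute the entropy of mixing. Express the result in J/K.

ΔS_mix = 28.8 J/K

Mole fractions: x_A = 3.11/5.16 = 0.603, x_B = 0.397.
ΔS_mix = −R(n_A ln x_A + n_B ln x_B) = −8.314 × (3.11 ln 0.603 + 2.05 ln 0.397) = 28.8 J/K.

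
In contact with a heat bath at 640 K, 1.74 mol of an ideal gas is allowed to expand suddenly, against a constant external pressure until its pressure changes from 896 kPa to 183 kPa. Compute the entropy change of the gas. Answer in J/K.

Entropy is a state function, so ΔS_gas depends only on the end states.
For an isothermal ideal gas ΔS_gas = nR ln(P₁/P₂) = 1.74 × 8.314 × ln(896/183) = 23 J/K.

ΔS_gas = 23 J/K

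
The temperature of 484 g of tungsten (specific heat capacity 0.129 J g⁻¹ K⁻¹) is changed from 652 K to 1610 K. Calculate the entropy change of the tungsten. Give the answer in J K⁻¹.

ΔS = ∫dQ_rev/T = m c ln(T₂/T₁) = 484 × 0.129 × ln(1610/652) = 56.4 J/K.

ΔS = 56.4 J/K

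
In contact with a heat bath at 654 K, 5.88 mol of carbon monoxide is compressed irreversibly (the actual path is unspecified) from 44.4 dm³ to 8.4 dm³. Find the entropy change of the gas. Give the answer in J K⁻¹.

Entropy is a state function, so ΔS_gas depends only on the end states.
For an isothermal ideal gas ΔS_gas = nR ln(V₂/V₁) = 5.88 × 8.314 × ln(8.4/44.4) = -81.4 J/K.

ΔS_gas = -81.4 J/K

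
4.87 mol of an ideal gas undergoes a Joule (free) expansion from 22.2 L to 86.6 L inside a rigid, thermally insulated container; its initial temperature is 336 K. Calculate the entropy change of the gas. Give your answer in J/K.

ΔS_gas = 55.1 J/K

For an ideal gas in free expansion Q = 0 and W = 0, so T is unchanged.
Entropy is a state function; using a reversible isothermal path, ΔS_gas = nR ln(V₂/V₁) = 4.87 × 8.314 × ln(86.6/22.2) = 55.1 J/K.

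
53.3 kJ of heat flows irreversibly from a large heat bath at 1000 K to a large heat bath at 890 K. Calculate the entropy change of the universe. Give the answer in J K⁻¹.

ΔS_hot = −Q/T_H = −53300/1000 = -53.3 J/K and ΔS_cold = +Q/T_C = 53300/890 = 59.89 J/K.
ΔS_total = -53.3 + 59.89 = 6.59 J/K, positive as the second law requires.

ΔS_total = 6.59 J/K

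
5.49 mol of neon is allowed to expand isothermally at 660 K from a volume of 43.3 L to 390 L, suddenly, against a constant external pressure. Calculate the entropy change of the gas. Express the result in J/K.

ΔS_gas = 100 J/K

Entropy is a state function, so ΔS_gas depends only on the end states.
For an isothermal ideal gas ΔS_gas = nR ln(V₂/V₁) = 5.49 × 8.314 × ln(390/43.3) = 100 J/K.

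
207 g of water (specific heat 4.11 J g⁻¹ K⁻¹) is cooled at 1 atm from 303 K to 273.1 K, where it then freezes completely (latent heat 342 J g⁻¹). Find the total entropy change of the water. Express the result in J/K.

Cooling step: ΔS₁ = m c ln(T_tr/T_i) = 207 × 4.11 × ln(273.1/303) = -88.39 J/K.
Phase change: ΔS₂ = −mL/T_tr = −207 × 342 / 273.1 = -259.2 J/K.
ΔS_total = (-88.39) + (-259.2) = -348 J/K.

ΔS = -348 J/K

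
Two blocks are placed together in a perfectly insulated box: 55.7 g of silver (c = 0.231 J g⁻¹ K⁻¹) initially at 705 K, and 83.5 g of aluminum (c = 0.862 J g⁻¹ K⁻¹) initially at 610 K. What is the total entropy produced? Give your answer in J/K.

Energy balance: T_f = (m₁c₁T₁ + m₂c₂T₂)/(m₁c₁ + m₂c₂) = 624.41 K.
ΔS₁ = m₁c₁ ln(T_f/T₁) = 12.8667 × ln(624.41/705) = -1.562 J/K.
ΔS₂ = m₂c₂ ln(T_f/T₂) = 71.977 × ln(624.41/610) = 1.68 J/K.
ΔS_total = -1.562 + 1.68 = 0.118 J/K.

ΔS_total = 0.118 J/K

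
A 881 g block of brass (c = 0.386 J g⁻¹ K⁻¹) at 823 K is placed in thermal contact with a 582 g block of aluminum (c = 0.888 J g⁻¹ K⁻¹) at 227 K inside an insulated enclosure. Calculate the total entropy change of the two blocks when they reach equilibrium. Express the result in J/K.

Energy balance: T_f = (m₁c₁T₁ + m₂c₂T₂)/(m₁c₁ + m₂c₂) = 463.53 K.
ΔS₁ = m₁c₁ ln(T_f/T₁) = 340.066 × ln(463.53/823) = -195.2 J/K.
ΔS₂ = m₂c₂ ln(T_f/T₂) = 516.816 × ln(463.53/227) = 369 J/K.
ΔS_total = -195.2 + 369 = 174 J/K.

ΔS_total = 174 J/K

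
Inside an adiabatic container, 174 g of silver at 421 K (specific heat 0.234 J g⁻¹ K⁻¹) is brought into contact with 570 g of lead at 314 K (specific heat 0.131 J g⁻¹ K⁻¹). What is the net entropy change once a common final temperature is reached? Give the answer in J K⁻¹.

Energy balance: T_f = (m₁c₁T₁ + m₂c₂T₂)/(m₁c₁ + m₂c₂) = 351.76 K.
ΔS₁ = m₁c₁ ln(T_f/T₁) = 40.716 × ln(351.76/421) = -7.316 J/K.
ΔS₂ = m₂c₂ ln(T_f/T₂) = 74.67 × ln(351.76/314) = 8.479 J/K.
ΔS_total = -7.316 + 8.479 = 1.16 J/K.

ΔS_total = 1.16 J/K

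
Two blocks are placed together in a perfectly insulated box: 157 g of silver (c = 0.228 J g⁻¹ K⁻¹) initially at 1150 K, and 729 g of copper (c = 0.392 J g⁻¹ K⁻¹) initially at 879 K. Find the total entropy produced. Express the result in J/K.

ΔS_total = 1.23 J/K

Energy balance: T_f = (m₁c₁T₁ + m₂c₂T₂)/(m₁c₁ + m₂c₂) = 909.17 K.
ΔS₁ = m₁c₁ ln(T_f/T₁) = 35.796 × ln(909.17/1150) = -8.412 J/K.
ΔS₂ = m₂c₂ ln(T_f/T₂) = 285.768 × ln(909.17/879) = 9.643 J/K.
ΔS_total = -8.412 + 9.643 = 1.23 J/K.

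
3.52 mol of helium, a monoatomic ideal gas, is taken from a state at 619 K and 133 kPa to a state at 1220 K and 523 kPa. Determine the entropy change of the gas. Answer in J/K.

ΔS = nC_p ln(T₂/T₁) − nR ln(P₂/P₁), with C_p = 5R/2 = 20.79 J mol⁻¹ K⁻¹ for a monoatomic ideal gas.
ΔS = 3.52 × [20.79 × ln(1220/619) − 8.314 × ln(523/133)] = 9.57 J/K.

ΔS = 9.57 J/K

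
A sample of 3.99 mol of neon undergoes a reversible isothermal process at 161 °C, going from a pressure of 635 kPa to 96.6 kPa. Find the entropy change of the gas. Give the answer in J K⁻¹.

ΔS_gas = 62.5 J/K

For an isothermal ideal gas ΔS_gas = nR ln(P₁/P₂) = 3.99 × 8.314 × ln(635/96.6) = 62.5 J/K.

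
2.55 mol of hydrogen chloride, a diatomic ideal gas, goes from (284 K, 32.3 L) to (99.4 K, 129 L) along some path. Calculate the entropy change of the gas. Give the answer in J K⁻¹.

Entropy is a state function: ΔS = nC_V ln(T₂/T₁) + nR ln(V₂/V₁), with C_V = 5R/2 = 20.79 J mol⁻¹ K⁻¹ for a diatomic ideal gas.
ΔS = 2.55 × [20.79 × ln(99.4/284) + 8.314 × ln(129/32.3)] = -26.3 J/K.

ΔS = -26.3 J/K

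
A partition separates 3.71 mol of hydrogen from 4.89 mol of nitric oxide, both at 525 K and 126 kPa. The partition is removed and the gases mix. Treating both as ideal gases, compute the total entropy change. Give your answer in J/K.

ΔS_mix = 48.9 J/K

Mole fractions: x_A = 3.71/8.6 = 0.431, x_B = 0.569.
ΔS_mix = −R(n_A ln x_A + n_B ln x_B) = −8.314 × (3.71 ln 0.431 + 4.89 ln 0.569) = 48.9 J/K.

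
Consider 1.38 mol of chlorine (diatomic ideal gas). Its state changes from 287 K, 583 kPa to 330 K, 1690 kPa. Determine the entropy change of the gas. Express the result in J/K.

ΔS = nC_p ln(T₂/T₁) − nR ln(P₂/P₁), with C_p = 7R/2 = 29.1 J mol⁻¹ K⁻¹ for a diatomic ideal gas.
ΔS = 1.38 × [29.1 × ln(330/287) − 8.314 × ln(1690/583)] = -6.6 J/K.

ΔS = -6.6 J/K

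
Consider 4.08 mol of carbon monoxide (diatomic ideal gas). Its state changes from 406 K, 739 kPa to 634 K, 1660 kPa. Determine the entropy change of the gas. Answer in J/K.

ΔS = nC_p ln(T₂/T₁) − nR ln(P₂/P₁), with C_p = 7R/2 = 29.1 J mol⁻¹ K⁻¹ for a diatomic ideal gas.
ΔS = 4.08 × [29.1 × ln(634/406) − 8.314 × ln(1660/739)] = 25.5 J/K.

ΔS = 25.5 J/K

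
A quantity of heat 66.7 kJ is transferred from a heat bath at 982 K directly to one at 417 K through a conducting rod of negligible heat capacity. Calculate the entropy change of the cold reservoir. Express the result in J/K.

The cold reservoir gains heat Q, so ΔS_cold = +Q/T_C = 66700/417 = 160 J/K.

ΔS_cold = 160 J/K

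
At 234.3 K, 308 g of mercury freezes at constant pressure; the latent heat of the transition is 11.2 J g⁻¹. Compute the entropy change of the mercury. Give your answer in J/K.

Heat released by the substance: Q = −mL = −308 × 11.2 = −3449.6 J.
At constant T, ΔS = Q_rev/T = −3449.6 / 234.3 = -14.7 J/K.

ΔS = -14.7 J/K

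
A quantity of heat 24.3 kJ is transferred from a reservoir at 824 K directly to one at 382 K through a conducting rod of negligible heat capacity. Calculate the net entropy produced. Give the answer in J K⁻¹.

ΔS_total = 34.1 J/K

ΔS_hot = −Q/T_H = −24300/824 = -29.49 J/K and ΔS_cold = +Q/T_C = 24300/382 = 63.61 J/K.
ΔS_total = -29.49 + 63.61 = 34.1 J/K, positive as the second law requires.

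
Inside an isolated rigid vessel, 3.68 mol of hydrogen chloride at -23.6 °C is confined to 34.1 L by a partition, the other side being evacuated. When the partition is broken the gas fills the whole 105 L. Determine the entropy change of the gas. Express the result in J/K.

ΔS_gas = 34.4 J/K

For an ideal gas in free expansion Q = 0 and W = 0, so T is unchanged.
Entropy is a state function; using a reversible isothermal path, ΔS_gas = nR ln(V₂/V₁) = 3.68 × 8.314 × ln(105/34.1) = 34.4 J/K.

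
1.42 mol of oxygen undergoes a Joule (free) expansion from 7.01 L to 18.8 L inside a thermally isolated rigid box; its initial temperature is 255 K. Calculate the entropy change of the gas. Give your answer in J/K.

ΔS_gas = 11.6 J/K

No heat is exchanged and no work is done, so the ideal-gas temperature stays constant.
Entropy is a state function; using a reversible isothermal path, ΔS_gas = nR ln(V₂/V₁) = 1.42 × 8.314 × ln(18.8/7.01) = 11.6 J/K.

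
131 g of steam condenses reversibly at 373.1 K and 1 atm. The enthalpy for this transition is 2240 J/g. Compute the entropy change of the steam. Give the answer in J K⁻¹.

ΔS = -786 J/K

Heat released by the substance: Q = −mL = −131 × 2240 = −293440 J.
At constant T, ΔS = Q_rev/T = −293440 / 373.1 = -786 J/K.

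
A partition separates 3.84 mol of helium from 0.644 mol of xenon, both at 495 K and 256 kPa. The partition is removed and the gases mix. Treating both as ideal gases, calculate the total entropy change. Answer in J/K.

ΔS_mix = 15.3 J/K

Mole fractions: x_A = 3.84/4.48 = 0.856, x_B = 0.144.
ΔS_mix = −R(n_A ln x_A + n_B ln x_B) = −8.314 × (3.84 ln 0.856 + 0.644 ln 0.144) = 15.3 J/K.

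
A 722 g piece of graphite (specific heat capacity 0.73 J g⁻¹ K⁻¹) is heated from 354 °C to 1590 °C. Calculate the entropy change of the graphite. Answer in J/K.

ΔS = 574 J/K

In kelvin: T₁ = 627.15 K, T₂ = 1863.15 K. ΔS = ∫dQ_rev/T = m c ln(T₂/T₁) = 722 × 0.73 × ln(1863.15/627.15) = 574 J/K.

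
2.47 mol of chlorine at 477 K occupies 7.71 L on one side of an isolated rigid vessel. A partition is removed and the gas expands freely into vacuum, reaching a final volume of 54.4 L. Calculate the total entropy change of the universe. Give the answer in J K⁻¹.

No heat is exchanged and no work is done, so the ideal-gas temperature stays constant.
Entropy is a state function; using a reversible isothermal path, ΔS_gas = nR ln(V₂/V₁) = 2.47 × 8.314 × ln(54.4/7.71) = 40.1 J/K.
The insulated surroundings exchange no heat, so ΔS_surr = 0 and ΔS_universe = ΔS_gas.

ΔS_universe = 40.1 J/K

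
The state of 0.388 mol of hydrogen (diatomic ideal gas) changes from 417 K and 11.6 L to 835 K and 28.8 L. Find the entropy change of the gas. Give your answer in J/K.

ΔS = 8.53 J/K

Entropy is a state function: ΔS = nC_V ln(T₂/T₁) + nR ln(V₂/V₁), with C_V = 5R/2 = 20.79 J mol⁻¹ K⁻¹ for a diatomic ideal gas.
ΔS = 0.388 × [20.79 × ln(835/417) + 8.314 × ln(28.8/11.6)] = 8.53 J/K.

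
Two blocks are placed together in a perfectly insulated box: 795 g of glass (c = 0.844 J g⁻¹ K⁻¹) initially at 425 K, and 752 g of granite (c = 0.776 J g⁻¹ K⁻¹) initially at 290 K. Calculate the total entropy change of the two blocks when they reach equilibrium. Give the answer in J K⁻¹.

ΔS_total = 22.5 J/K

Energy balance: T_f = (m₁c₁T₁ + m₂c₂T₂)/(m₁c₁ + m₂c₂) = 362.2 K.
ΔS₁ = m₁c₁ ln(T_f/T₁) = 670.98 × ln(362.2/425) = -107.28 J/K.
ΔS₂ = m₂c₂ ln(T_f/T₂) = 583.552 × ln(362.2/290) = 129.74 J/K.
ΔS_total = -107.28 + 129.74 = 22.5 J/K.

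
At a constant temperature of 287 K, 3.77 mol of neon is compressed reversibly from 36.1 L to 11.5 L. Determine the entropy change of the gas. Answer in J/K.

ΔS_gas = -35.9 J/K

For an isothermal ideal gas ΔS_gas = nR ln(V₂/V₁) = 3.77 × 8.314 × ln(11.5/36.1) = -35.9 J/K.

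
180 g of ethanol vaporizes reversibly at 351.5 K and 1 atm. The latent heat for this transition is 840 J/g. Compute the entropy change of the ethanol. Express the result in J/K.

ΔS = 430 J/K

Heat absorbed by the substance: Q = mL = 180 × 840 = 151200 J.
At constant T, ΔS = Q_rev/T = 151200 / 351.5 = 430 J/K.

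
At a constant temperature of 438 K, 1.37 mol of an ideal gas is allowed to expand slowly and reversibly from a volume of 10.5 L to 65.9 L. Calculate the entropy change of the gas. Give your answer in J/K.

For an isothermal ideal gas ΔS_gas = nR ln(V₂/V₁) = 1.37 × 8.314 × ln(65.9/10.5) = 20.9 J/K.

ΔS_gas = 20.9 J/K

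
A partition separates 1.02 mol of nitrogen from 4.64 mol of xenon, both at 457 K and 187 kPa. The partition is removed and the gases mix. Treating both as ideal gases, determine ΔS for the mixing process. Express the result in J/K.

ΔS_mix = 22.2 J/K

Mole fractions: x_A = 1.02/5.66 = 0.18, x_B = 0.82.
ΔS_mix = −R(n_A ln x_A + n_B ln x_B) = −8.314 × (1.02 ln 0.18 + 4.64 ln 0.82) = 22.2 J/K.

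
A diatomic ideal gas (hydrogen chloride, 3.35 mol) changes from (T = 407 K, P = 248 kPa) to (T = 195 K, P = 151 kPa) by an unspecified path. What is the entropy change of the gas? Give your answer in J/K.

ΔS = -57.9 J/K

ΔS = nC_p ln(T₂/T₁) − nR ln(P₂/P₁), with C_p = 7R/2 = 29.1 J mol⁻¹ K⁻¹ for a diatomic ideal gas.
ΔS = 3.35 × [29.1 × ln(195/407) − 8.314 × ln(151/248)] = -57.9 J/K.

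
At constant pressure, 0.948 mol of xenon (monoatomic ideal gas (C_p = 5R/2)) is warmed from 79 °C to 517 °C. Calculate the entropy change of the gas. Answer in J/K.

ΔS = 15.9 J/K

In kelvin: T₁ = 352.15 K, T₂ = 790.15 K. At constant pressure, ΔS = nC_p ln(T₂/T₁) with C_p = 5R/2 = 20.79 J mol⁻¹ K⁻¹.
ΔS = 0.948 × 20.79 × ln(790.15/352.15) = 15.9 J/K.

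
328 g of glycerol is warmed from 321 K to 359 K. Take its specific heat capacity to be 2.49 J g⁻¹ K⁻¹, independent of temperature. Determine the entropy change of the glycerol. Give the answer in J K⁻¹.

ΔS = 91.4 J/K

ΔS = ∫dQ_rev/T = m c ln(T₂/T₁) = 328 × 2.49 × ln(359/321) = 91.4 J/K.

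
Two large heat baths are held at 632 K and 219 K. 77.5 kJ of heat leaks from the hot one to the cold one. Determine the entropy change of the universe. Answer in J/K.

ΔS_total = 231 J/K

ΔS_hot = −Q/T_H = −77500/632 = -122.6 J/K and ΔS_cold = +Q/T_C = 77500/219 = 353.9 J/K.
ΔS_total = -122.6 + 353.9 = 231 J/K, positive as the second law requires.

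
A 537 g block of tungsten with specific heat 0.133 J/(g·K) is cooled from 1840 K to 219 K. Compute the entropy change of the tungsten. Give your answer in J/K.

ΔS = ∫dQ_rev/T = m c ln(T₂/T₁) = 537 × 0.133 × ln(219/1840) = -152 J/K.

ΔS = -152 J/K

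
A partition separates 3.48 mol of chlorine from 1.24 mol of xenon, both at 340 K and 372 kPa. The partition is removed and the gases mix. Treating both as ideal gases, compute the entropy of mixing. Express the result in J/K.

ΔS_mix = 22.6 J/K

Mole fractions: x_A = 3.48/4.72 = 0.737, x_B = 0.263.
ΔS_mix = −R(n_A ln x_A + n_B ln x_B) = −8.314 × (3.48 ln 0.737 + 1.24 ln 0.263) = 22.6 J/K.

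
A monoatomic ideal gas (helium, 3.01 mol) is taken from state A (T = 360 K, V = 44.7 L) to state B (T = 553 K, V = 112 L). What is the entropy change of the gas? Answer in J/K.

ΔS = 39.1 J/K

Entropy is a state function: ΔS = nC_V ln(T₂/T₁) + nR ln(V₂/V₁), with C_V = 3R/2 = 12.47 J mol⁻¹ K⁻¹ for a monoatomic ideal gas.
ΔS = 3.01 × [12.47 × ln(553/360) + 8.314 × ln(112/44.7)] = 39.1 J/K.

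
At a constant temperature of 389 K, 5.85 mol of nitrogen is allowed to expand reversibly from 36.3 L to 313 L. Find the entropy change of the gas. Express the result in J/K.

For an isothermal ideal gas ΔS_gas = nR ln(V₂/V₁) = 5.85 × 8.314 × ln(313/36.3) = 105 J/K.

ΔS_gas = 105 J/K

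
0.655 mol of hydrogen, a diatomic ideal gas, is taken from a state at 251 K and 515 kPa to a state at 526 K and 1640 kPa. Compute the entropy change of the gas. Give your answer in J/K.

ΔS = nC_p ln(T₂/T₁) − nR ln(P₂/P₁), with C_p = 7R/2 = 29.1 J mol⁻¹ K⁻¹ for a diatomic ideal gas.
ΔS = 0.655 × [29.1 × ln(526/251) − 8.314 × ln(1640/515)] = 7.79 J/K.

ΔS = 7.79 J/K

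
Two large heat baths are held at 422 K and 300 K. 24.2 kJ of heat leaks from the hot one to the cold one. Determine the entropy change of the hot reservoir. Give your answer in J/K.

The hot reservoir loses heat Q, so ΔS_hot = −Q/T_H = −24200/422 = -57.3 J/K.

ΔS_hot = -57.3 J/K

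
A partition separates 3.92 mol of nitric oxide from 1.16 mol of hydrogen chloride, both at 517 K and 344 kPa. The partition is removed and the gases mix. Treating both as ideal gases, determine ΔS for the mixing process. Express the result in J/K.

ΔS_mix = 22.7 J/K

Mole fractions: x_A = 3.92/5.08 = 0.772, x_B = 0.228.
ΔS_mix = −R(n_A ln x_A + n_B ln x_B) = −8.314 × (3.92 ln 0.772 + 1.16 ln 0.228) = 22.7 J/K.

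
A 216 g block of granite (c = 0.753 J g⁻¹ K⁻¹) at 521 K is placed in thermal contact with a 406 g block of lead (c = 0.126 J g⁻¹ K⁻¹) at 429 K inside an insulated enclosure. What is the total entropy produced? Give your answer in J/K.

Energy balance: T_f = (m₁c₁T₁ + m₂c₂T₂)/(m₁c₁ + m₂c₂) = 498.99 K.
ΔS₁ = m₁c₁ ln(T_f/T₁) = 162.648 × ln(498.99/521) = -7.021 J/K.
ΔS₂ = m₂c₂ ln(T_f/T₂) = 51.156 × ln(498.99/429) = 7.731 J/K.
ΔS_total = -7.021 + 7.731 = 0.71 J/K.

ΔS_total = 0.71 J/K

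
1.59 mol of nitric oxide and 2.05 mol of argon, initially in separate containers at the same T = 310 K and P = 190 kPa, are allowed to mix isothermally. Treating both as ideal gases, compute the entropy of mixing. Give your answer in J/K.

ΔS_mix = 20.7 J/K

Mole fractions: x_A = 1.59/3.64 = 0.437, x_B = 0.563.
ΔS_mix = −R(n_A ln x_A + n_B ln x_B) = −8.314 × (1.59 ln 0.437 + 2.05 ln 0.563) = 20.7 J/K.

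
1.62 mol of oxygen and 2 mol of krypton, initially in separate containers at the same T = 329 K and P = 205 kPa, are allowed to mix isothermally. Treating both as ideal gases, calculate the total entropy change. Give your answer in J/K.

Mole fractions: x_A = 1.62/3.62 = 0.448, x_B = 0.552.
ΔS_mix = −R(n_A ln x_A + n_B ln x_B) = −8.314 × (1.62 ln 0.448 + 2 ln 0.552) = 20.7 J/K.

ΔS_mix = 20.7 J/K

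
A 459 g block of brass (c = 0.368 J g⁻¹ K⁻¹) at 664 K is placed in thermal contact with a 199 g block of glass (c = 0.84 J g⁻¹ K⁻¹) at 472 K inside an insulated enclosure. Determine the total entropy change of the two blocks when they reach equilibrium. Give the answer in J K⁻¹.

Energy balance: T_f = (m₁c₁T₁ + m₂c₂T₂)/(m₁c₁ + m₂c₂) = 568.5 K.
ΔS₁ = m₁c₁ ln(T_f/T₁) = 168.912 × ln(568.5/664) = -26.23 J/K.
ΔS₂ = m₂c₂ ln(T_f/T₂) = 167.16 × ln(568.5/472) = 31.1 J/K.
ΔS_total = -26.23 + 31.1 = 4.87 J/K.

ΔS_total = 4.87 J/K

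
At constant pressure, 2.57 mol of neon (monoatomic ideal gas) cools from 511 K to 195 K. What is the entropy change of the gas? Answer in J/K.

At constant pressure, ΔS = nC_p ln(T₂/T₁) with C_p = 5R/2 = 20.79 J mol⁻¹ K⁻¹.
ΔS = 2.57 × 20.79 × ln(195/511) = -51.5 J/K.

ΔS = -51.5 J/K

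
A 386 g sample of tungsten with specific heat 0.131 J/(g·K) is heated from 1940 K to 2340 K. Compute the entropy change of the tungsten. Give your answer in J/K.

ΔS = 9.48 J/K

ΔS = ∫dQ_rev/T = m c ln(T₂/T₁) = 386 × 0.131 × ln(2340/1940) = 9.48 J/K.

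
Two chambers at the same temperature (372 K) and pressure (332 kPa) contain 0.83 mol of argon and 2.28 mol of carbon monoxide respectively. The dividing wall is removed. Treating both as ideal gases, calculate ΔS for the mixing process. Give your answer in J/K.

Mole fractions: x_A = 0.83/3.11 = 0.267, x_B = 0.733.
ΔS_mix = −R(n_A ln x_A + n_B ln x_B) = −8.314 × (0.83 ln 0.267 + 2.28 ln 0.733) = 15 J/K.

ΔS_mix = 15 J/K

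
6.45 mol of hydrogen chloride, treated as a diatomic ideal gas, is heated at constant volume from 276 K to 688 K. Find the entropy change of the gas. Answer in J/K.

ΔS = 122 J/K

At constant volume, ΔS = nC_V ln(T₂/T₁) with C_V = 5R/2 = 20.79 J mol⁻¹ K⁻¹.
ΔS = 6.45 × 20.79 × ln(688/276) = 122 J/K.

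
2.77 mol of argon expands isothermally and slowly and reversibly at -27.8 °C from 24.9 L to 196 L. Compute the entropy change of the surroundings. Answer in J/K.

ΔS_surr = -47.5 J/K

For an isothermal ideal gas ΔS_gas = nR ln(V₂/V₁) = 2.77 × 8.314 × ln(196/24.9) = 47.5 J/K.
The process is reversible, so ΔS_surr = −ΔS_gas = -47.5 J/K and ΔS_universe = 0.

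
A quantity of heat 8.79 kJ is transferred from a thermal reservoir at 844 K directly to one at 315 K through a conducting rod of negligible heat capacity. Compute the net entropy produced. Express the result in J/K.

ΔS_hot = −Q/T_H = −8790/844 = -10.41 J/K and ΔS_cold = +Q/T_C = 8790/315 = 27.9 J/K.
ΔS_total = -10.41 + 27.9 = 17.5 J/K, positive as the second law requires.

ΔS_total = 17.5 J/K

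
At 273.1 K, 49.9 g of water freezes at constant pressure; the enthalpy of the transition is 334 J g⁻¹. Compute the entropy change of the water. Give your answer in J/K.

ΔS = -61 J/K

Heat released by the substance: Q = −mL = −49.9 × 334 = −16666.6 J.
At constant T, ΔS = Q_rev/T = −16666.6 / 273.1 = -61 J/K.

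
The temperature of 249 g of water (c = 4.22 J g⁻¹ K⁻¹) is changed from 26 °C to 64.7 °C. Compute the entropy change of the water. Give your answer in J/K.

ΔS = 128 J/K

In kelvin: T₁ = 299.15 K, T₂ = 337.85 K. ΔS = ∫dQ_rev/T = m c ln(T₂/T₁) = 249 × 4.22 × ln(337.85/299.15) = 128 J/K.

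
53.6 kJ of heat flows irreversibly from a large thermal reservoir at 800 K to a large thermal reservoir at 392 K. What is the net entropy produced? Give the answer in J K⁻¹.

ΔS_total = 69.7 J/K

ΔS_hot = −Q/T_H = −53600/800 = -67 J/K and ΔS_cold = +Q/T_C = 53600/392 = 136.7 J/K.
ΔS_total = -67 + 136.7 = 69.7 J/K, positive as the second law requires.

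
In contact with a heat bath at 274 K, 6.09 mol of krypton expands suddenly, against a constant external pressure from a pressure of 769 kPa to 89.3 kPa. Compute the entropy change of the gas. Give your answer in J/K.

Entropy is a state function, so ΔS_gas depends only on the end states.
For an isothermal ideal gas ΔS_gas = nR ln(P₁/P₂) = 6.09 × 8.314 × ln(769/89.3) = 109 J/K.

ΔS_gas = 109 J/K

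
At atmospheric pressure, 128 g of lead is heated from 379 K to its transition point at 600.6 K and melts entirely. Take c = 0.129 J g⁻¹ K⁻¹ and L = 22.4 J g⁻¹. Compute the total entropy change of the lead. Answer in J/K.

ΔS = 12.4 J/K

Warming step: ΔS₁ = m c ln(T_tr/T_i) = 128 × 0.129 × ln(600.6/379) = 7.602 J/K.
Phase change: ΔS₂ = +mL/T_tr = 128 × 22.4 / 600.6 = 4.774 J/K.
ΔS_total = (7.602) + (4.774) = 12.4 J/K.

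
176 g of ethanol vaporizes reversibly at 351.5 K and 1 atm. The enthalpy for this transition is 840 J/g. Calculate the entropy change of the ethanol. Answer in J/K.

Heat absorbed by the substance: Q = mL = 176 × 840 = 147840 J.
At constant T, ΔS = Q_rev/T = 147840 / 351.5 = 421 J/K.

ΔS = 421 J/K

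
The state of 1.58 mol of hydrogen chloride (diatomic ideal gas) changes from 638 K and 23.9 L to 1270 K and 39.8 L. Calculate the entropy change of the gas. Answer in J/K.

Entropy is a state function: ΔS = nC_V ln(T₂/T₁) + nR ln(V₂/V₁), with C_V = 5R/2 = 20.79 J mol⁻¹ K⁻¹ for a diatomic ideal gas.
ΔS = 1.58 × [20.79 × ln(1270/638) + 8.314 × ln(39.8/23.9)] = 29.3 J/K.

ΔS = 29.3 J/K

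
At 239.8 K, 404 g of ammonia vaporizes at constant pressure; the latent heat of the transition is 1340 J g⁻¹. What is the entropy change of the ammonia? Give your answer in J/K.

Heat absorbed by the substance: Q = mL = 404 × 1340 = 541360 J.
At constant T, ΔS = Q_rev/T = 541360 / 239.8 = 2260 J/K.

ΔS = 2260 J/K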